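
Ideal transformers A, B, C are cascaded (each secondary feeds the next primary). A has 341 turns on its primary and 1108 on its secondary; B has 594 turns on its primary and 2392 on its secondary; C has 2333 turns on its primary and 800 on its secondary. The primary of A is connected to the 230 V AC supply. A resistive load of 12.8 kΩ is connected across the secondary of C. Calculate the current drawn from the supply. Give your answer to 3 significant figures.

I_supply ≈ 0.362 A

After A: V = 230.00 × 1108/341 = 747.33 V.
After B: V = 747.33 × 2392/594 = 3009.5 V.
After C: V = 3009.5 × 800/2333 = 1032.0 V.
I_load = 1032.0/12800 = 0.080622 A, so P_out = 1032.0 × 0.080622 = 83.199 W.
All ideal ⇒ P_in = P_out, so I_supply = 83.199/230 = 0.362 A.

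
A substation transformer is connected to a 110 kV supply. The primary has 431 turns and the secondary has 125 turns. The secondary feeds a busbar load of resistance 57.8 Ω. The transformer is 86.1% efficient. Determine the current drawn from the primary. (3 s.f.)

I_p ≈ 186 A

V_s = 110000 × 125/431 = 31903 V.
I_s = V_s/R = 31903/57.8 = 551.95 A.
P_out = V_s I_s = 31903 × 551.95 = 1.7609×10^7 W.
P_in = P_out/η = 1.7609×10^7/0.861 = 2.0451×10^7 W.
I_p = P_in/V_p = 2.0451×10^7/110000 = 186 A.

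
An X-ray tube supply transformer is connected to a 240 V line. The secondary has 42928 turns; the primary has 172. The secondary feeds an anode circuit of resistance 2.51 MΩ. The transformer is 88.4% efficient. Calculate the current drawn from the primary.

I_p ≈ 6.74 A

V_s = 240 × 42928/172 = 59900 V.
I_s = V_s/R = 59900/(2.51×10^6) = 0.023864 A.
P_out = V_s I_s = 59900 × 0.023864 = 1429.5 W.
P_in = P_out/η = 1429.5/0.884 = 1617.0 W.
I_p = P_in/V_p = 1617.0/240 = 6.74 A.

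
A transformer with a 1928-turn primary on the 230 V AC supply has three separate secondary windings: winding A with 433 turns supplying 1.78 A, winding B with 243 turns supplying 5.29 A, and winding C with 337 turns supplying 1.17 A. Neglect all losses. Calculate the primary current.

V_A = 230 × 433/1928 = 51.655 V; V_B = 230 × 243/1928 = 28.989 V; V_C = 230 × 337/1928 = 40.202 V.
P_out = V_A I_A + V_B I_B + V_C I_C = 51.655×1.78 + 28.989×5.29 + 40.202×1.17 = 91.945 + 153.35 + 47.037 = 292.33 W.
Ideal ⇒ P_in = P_out, so I_p = P_out/V_p = 292.33/230 = 1.27 A.

I_p ≈ 1.27 A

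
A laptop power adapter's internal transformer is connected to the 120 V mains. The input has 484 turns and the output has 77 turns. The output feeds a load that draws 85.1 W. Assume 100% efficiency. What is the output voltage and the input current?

V_out = V_in × N_out/N_in = 120 × 77/484 = 19.091 V.
I_out = P/V_out = 85.1/19.091 = 4.4576 A.
I_in = I_out × N_out/N_in = 4.4576 × 77/484 = 0.709 A.

V_out ≈ 19.1 V, I_in ≈ 0.709 A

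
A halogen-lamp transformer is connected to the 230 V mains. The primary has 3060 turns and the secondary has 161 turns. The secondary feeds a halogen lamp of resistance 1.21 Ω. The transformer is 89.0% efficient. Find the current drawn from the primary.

V_s = 230 × 161/3060 = 12.101 V.
I_s = V_s/R = 12.101/1.21 = 10.001 A.
P_out = V_s I_s = 12.101 × 10.001 = 121.03 W.
P_in = P_out/η = 121.03/0.890 = 135.98 W.
I_p = P_in/V_p = 135.98/230 = 0.591 A.

I_p ≈ 0.591 A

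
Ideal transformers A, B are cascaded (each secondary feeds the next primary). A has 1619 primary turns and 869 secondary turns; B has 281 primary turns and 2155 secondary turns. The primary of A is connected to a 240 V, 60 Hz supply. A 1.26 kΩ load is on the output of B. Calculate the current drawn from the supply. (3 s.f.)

Secondary of A: V = 240.00 × 869/1619 = 128.82 V.
Secondary of B: V = 128.82 × 2155/281 = 987.93 V.
I_load = 987.93/1260 = 0.78407 A, so P_out = 987.93 × 0.78407 = 774.60 W.
All ideal ⇒ P_in = P_out, so I_supply = 774.60/240 = 3.23 A.

I_supply ≈ 3.23 A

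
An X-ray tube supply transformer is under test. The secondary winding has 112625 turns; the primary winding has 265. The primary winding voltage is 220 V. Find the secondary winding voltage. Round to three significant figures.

V_s ≈ 93500 V

V_s/V_p = N_s/N_p, so V_s = 220 × 112625/265 = 93500 V.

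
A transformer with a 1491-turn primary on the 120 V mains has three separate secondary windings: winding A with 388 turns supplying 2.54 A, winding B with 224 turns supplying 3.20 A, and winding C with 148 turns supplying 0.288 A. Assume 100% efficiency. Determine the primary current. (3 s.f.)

V_A = 120 × 388/1491 = 31.227 V; V_B = 120 × 224/1491 = 18.028 V; V_C = 120 × 148/1491 = 11.911 V.
P_out = V_A I_A + V_B I_B + V_C I_C = 31.227×2.54 + 18.028×3.20 + 11.911×0.288 = 79.318 + 57.690 + 3.4305 = 140.44 W.
Ideal ⇒ P_in = P_out, so I_p = P_out/V_p = 140.44/120 = 1.17 A.

I_p ≈ 1.17 A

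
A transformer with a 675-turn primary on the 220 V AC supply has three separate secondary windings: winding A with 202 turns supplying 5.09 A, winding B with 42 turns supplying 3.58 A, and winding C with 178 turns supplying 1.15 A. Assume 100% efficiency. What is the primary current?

V_A = 220 × 202/675 = 65.837 V; V_B = 220 × 42/675 = 13.689 V; V_C = 220 × 178/675 = 58.015 V.
P_out = V_A I_A + V_B I_B + V_C I_C = 65.837×5.09 + 13.689×3.58 + 58.015×1.15 = 335.11 + 49.006 + 66.717 = 450.83 W.
Ideal ⇒ P_in = P_out, so I_p = P_out/V_p = 450.83/220 = 2.05 A.

I_p ≈ 2.05 A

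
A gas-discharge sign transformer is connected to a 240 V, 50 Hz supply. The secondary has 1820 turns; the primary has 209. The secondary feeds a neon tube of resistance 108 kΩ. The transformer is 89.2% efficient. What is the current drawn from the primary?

V_s = 240 × 1820/209 = 2090.0 V.
I_s = V_s/R = 2090.0/108000 = 0.019351 A.
P_out = V_s I_s = 2090.0 × 0.019351 = 40.444 W.
P_in = P_out/η = 40.444/0.892 = 45.340 W.
I_p = P_in/V_p = 45.340/240 = 0.189 A.

I_p ≈ 0.189 A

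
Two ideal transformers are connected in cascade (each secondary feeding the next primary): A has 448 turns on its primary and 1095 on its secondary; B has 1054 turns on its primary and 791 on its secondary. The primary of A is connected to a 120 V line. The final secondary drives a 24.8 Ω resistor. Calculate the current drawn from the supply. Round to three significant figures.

After A: V = 120.00 × 1095/448 = 293.30 V.
After B: V = 293.30 × 791/1054 = 220.12 V.
I_load = 220.12/24.8 = 8.8757 A, so P_out = 220.12 × 8.8757 = 1953.7 W.
All ideal ⇒ P_in = P_out, so I_supply = 1953.7/120 = 16.3 A.

I_supply ≈ 16.3 A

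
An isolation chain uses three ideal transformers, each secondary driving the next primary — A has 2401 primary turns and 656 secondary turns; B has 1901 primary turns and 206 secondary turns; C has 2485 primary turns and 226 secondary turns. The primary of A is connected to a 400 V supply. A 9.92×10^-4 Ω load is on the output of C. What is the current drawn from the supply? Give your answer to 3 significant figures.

After A: V = 400.00 × 656/2401 = 109.29 V.
After B: V = 109.29 × 206/1901 = 11.843 V.
After C: V = 11.843 × 226/2485 = 1.0771 V.
I_load = 1.0771/(9.92×10^-4) = 1085.7 A, so P_out = 1.0771 × 1085.7 = 1169.4 W.
All ideal ⇒ P_in = P_out, so I_supply = 1169.4/400 = 2.92 A.

I_supply ≈ 2.92 A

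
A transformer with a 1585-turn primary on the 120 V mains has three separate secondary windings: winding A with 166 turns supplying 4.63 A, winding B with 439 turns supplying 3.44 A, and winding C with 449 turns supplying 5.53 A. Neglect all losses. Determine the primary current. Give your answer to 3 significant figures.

V_A = 120 × 166/1585 = 12.568 V; V_B = 120 × 439/1585 = 33.237 V; V_C = 120 × 449/1585 = 33.994 V.
P_out = V_A I_A + V_B I_B + V_C I_C = 12.568×4.63 + 33.237×3.44 + 33.994×5.53 = 58.189 + 114.33 + 187.99 = 360.51 W.
Ideal ⇒ P_in = P_out, so I_p = P_out/V_p = 360.51/120 = 3.00 A.

I_p ≈ 3.00 A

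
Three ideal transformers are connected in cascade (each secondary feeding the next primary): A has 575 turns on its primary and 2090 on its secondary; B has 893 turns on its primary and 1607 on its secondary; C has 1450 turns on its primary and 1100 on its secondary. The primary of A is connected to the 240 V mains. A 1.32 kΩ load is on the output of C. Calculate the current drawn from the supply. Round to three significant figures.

After A: V = 240.00 × 2090/575 = 872.35 V.
After B: V = 872.35 × 1607/893 = 1569.8 V.
After C: V = 1569.8 × 1100/1450 = 1190.9 V.
I_load = 1190.9/1320 = 0.90220 A, so P_out = 1190.9 × 0.90220 = 1074.4 W.
All ideal ⇒ P_in = P_out, so I_supply = 1074.4/240 = 4.48 A.

I_supply ≈ 4.48 A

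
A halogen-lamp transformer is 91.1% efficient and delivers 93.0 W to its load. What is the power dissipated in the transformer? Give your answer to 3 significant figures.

P_loss ≈ 9.09 W

P_in = P_out/η = 93.0/0.911 = 102.086 W.
P_loss = P_in − P_out = 102.086 − 93.0 = 9.09 W.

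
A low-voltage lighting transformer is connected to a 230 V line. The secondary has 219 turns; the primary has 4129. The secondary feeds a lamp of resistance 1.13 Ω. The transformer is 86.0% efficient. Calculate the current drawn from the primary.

I_p ≈ 0.666 A

V_s = 230 × 219/4129 = 12.199 V.
I_s = V_s/R = 12.199/1.13 = 10.796 A.
P_out = V_s I_s = 12.199 × 10.796 = 131.70 W.
P_in = P_out/η = 131.70/0.860 = 153.14 W.
I_p = P_in/V_p = 153.14/230 = 0.666 A.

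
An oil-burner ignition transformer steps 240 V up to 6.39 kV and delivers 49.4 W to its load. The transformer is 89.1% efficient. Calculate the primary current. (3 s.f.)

P_in = P_out/η = 49.4/0.891 = 55.443 W.
I_p = P_in/V_p = 55.443/240 = 0.231 A.

I_p ≈ 0.231 A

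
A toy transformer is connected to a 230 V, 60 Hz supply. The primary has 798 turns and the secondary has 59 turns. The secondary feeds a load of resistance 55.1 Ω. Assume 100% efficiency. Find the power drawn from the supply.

P ≈ 5.25 W

V_s = V_p × N_s/N_p = 230 × 59/798 = 17.005 V.
I_s = V_s/R = 17.005/55.1 = 0.30862 A.
I_p = I_s × N_s/N_p = 0.30862 × 59/798 = 0.022818 A.
P = V_p I_p = 230 × 0.022818 = 5.25 W.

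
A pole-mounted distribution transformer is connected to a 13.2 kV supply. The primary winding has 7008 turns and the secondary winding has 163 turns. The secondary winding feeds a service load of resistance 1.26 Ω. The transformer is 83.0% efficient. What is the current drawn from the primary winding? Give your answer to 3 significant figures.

I_p ≈ 6.83 A

V_s = 13200 × 163/7008 = 307.02 V.
I_s = V_s/R = 307.02/1.26 = 243.67 A.
P_out = V_s I_s = 307.02 × 243.67 = 74811 W.
P_in = P_out/η = 74811/0.830 = 90134 W.
I_p = P_in/V_p = 90134/13200 = 6.83 A.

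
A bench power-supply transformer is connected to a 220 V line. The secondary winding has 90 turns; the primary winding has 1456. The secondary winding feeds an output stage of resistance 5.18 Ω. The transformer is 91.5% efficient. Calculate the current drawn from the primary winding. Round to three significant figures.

V_s = 220 × 90/1456 = 13.599 V.
I_s = V_s/R = 13.599/5.18 = 2.6253 A.
P_out = V_s I_s = 13.599 × 2.6253 = 35.701 W.
P_in = P_out/η = 35.701/0.915 = 39.017 W.
I_p = P_in/V_p = 39.017/220 = 0.177 A.

I_p ≈ 0.177 A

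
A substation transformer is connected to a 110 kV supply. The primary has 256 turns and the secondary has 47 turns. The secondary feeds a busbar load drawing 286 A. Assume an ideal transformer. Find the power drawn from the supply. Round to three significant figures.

P ≈ 5.78×10^6 W

I_p = I_s × N_s/N_p = 286 × 47/256 = 52.508 A.
P = V_p I_p = 110000 × 52.508 = 5.78×10^6 W.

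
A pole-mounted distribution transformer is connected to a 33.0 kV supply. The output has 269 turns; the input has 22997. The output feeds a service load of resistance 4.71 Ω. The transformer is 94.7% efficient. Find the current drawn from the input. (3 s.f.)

V_out = 33000 × 269/22997 = 386.01 V.
I_out = V_out/R = 386.01/4.71 = 81.955 A.
P_out = V_out I_out = 386.01 × 81.955 = 31635 W.
P_in = P_out/η = 31635/0.947 = 33406 W.
I_in = P_in/V_in = 33406/33000 = 1.01 A.

I_in ≈ 1.01 A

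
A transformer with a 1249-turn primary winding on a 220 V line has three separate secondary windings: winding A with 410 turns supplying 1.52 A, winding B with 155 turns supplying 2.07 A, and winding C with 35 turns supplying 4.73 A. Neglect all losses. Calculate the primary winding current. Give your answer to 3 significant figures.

I_p ≈ 0.888 A

V_A = 220 × 410/1249 = 72.218 V; V_B = 220 × 155/1249 = 27.302 V; V_C = 220 × 35/1249 = 6.1649 V.
P_out = V_A I_A + V_B I_B + V_C I_C = 72.218×1.52 + 27.302×2.07 + 6.1649×4.73 = 109.77 + 56.515 + 29.160 = 195.45 W.
Ideal ⇒ P_in = P_out, so I_p = P_out/V_p = 195.45/220 = 0.888 A.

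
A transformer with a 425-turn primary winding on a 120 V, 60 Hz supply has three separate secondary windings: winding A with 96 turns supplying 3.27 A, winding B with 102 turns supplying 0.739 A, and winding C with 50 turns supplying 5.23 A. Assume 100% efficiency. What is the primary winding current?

I_p ≈ 1.53 A

V_A = 120 × 96/425 = 27.106 V; V_B = 120 × 102/425 = 28.800 V; V_C = 120 × 50/425 = 14.118 V.
P_out = V_A I_A + V_B I_B + V_C I_C = 27.106×3.27 + 28.800×0.739 + 14.118×5.23 = 88.636 + 21.283 + 73.835 = 183.75 W.
Ideal ⇒ P_in = P_out, so I_p = P_out/V_p = 183.75/120 = 1.53 A.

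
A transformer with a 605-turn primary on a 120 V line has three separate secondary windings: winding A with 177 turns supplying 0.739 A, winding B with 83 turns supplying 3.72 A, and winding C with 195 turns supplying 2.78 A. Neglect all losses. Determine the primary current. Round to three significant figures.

V_A = 120 × 177/605 = 35.107 V; V_B = 120 × 83/605 = 16.463 V; V_C = 120 × 195/605 = 38.678 V.
P_out = V_A I_A + V_B I_B + V_C I_C = 35.107×0.739 + 16.463×3.72 + 38.678×2.78 = 25.944 + 61.242 + 107.52 = 194.71 W.
Ideal ⇒ P_in = P_out, so I_p = P_out/V_p = 194.71/120 = 1.62 A.

I_p ≈ 1.62 A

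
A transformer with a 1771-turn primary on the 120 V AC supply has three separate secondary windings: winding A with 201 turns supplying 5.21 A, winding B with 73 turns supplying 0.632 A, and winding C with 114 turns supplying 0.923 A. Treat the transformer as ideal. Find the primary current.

V_A = 120 × 201/1771 = 13.619 V; V_B = 120 × 73/1771 = 4.9464 V; V_C = 120 × 114/1771 = 7.7244 V.
P_out = V_A I_A + V_B I_B + V_C I_C = 13.619×5.21 + 4.9464×0.632 + 7.7244×0.923 = 70.957 + 3.1261 + 7.1297 = 81.213 W.
Ideal ⇒ P_in = P_out, so I_p = P_out/V_p = 81.213/120 = 0.677 A.

I_p ≈ 0.677 A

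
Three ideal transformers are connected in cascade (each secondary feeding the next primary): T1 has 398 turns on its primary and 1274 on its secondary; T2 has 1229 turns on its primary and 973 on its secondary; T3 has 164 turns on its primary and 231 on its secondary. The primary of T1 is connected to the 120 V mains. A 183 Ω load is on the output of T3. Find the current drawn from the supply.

After T1: V = 120.00 × 1274/398 = 384.12 V.
After T2: V = 384.12 × 973/1229 = 304.11 V.
After T3: V = 304.11 × 231/164 = 428.35 V.
I_load = 428.35/183 = 2.3407 A, so P_out = 428.35 × 2.3407 = 1002.6 W.
All ideal ⇒ P_in = P_out, so I_supply = 1002.6/120 = 8.36 A.

I_supply ≈ 8.36 A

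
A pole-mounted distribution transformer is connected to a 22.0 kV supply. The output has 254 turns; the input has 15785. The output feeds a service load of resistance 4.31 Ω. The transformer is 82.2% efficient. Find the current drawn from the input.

V_out = 22000 × 254/15785 = 354.01 V.
I_out = V_out/R = 354.01/4.31 = 82.136 A.
P_out = V_out I_out = 354.01 × 82.136 = 29077 W.
P_in = P_out/η = 29077/0.822 = 35373 W.
I_in = P_in/V_in = 35373/22000 = 1.61 A.

I_in ≈ 1.61 A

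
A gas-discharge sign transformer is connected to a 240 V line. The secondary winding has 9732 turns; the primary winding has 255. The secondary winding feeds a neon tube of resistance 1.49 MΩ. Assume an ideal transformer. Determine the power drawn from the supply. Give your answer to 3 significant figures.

P ≈ 56.3 W

V_s = V_p × N_s/N_p = 240 × 9732/255 = 9159.5 V.
I_s = V_s/R = 9159.5/(1.49×10^6) = 0.0061473 A.
I_p = I_s × N_s/N_p = 0.0061473 × 9732/255 = 0.23461 A.
P = V_p I_p = 240 × 0.23461 = 56.3 W.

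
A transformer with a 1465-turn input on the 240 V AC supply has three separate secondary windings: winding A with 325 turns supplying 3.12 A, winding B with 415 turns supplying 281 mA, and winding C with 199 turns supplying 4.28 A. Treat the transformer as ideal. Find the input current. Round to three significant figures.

V_A = 240 × 325/1465 = 53.242 V; V_B = 240 × 415/1465 = 67.986 V; V_C = 240 × 199/1465 = 32.601 V.
P_out = V_A I_A + V_B I_B + V_C I_C = 53.242×3.12 + 67.986×0.281 + 32.601×4.28 = 166.12 + 19.104 + 139.53 = 324.75 W.
Ideal ⇒ P_in = P_out, so I_in = P_out/V_in = 324.75/240 = 1.35 A.

I_in ≈ 1.35 A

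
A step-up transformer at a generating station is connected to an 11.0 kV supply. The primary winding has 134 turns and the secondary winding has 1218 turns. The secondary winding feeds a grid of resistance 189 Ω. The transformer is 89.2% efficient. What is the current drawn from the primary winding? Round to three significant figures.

I_p ≈ 5390 A

V_s = 11000 × 1218/134 = 99985 V.
I_s = V_s/R = 99985/189 = 529.02 A.
P_out = V_s I_s = 99985 × 529.02 = 5.2894×10^7 W.
P_in = P_out/η = 5.2894×10^7/0.892 = 5.9298×10^7 W.
I_p = P_in/V_p = 5.9298×10^7/11000 = 5390 A.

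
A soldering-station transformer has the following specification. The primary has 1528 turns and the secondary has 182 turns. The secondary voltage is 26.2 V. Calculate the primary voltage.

V_p/V_s = N_p/N_s, so V_p = 26.2 × 1528/182 = 220 V.

V_p ≈ 220 V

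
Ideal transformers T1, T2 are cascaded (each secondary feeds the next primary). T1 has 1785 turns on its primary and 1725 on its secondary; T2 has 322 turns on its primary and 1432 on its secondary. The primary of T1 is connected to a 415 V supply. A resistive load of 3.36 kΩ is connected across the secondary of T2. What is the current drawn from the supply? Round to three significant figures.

Secondary of T1: V = 415.00 × 1725/1785 = 401.05 V.
Secondary of T2: V = 401.05 × 1432/322 = 1783.6 V.
I_load = 1783.6/3360 = 0.53082 A, so P_out = 1783.6 × 0.53082 = 946.74 W.
All ideal ⇒ P_in = P_out, so I_supply = 946.74/415 = 2.28 A.

I_supply ≈ 2.28 A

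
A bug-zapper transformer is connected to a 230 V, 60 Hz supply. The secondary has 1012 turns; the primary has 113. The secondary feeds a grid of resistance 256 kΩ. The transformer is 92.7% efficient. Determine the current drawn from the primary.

V_s = 230 × 1012/113 = 2059.8 V.
I_s = V_s/R = 2059.8/256000 = 0.0080462 A.
P_out = V_s I_s = 2059.8 × 0.0080462 = 16.574 W.
P_in = P_out/η = 16.574/0.927 = 17.879 W.
I_p = P_in/V_p = 17.879/230 = 0.0777 A.

I_p ≈ 0.0777 A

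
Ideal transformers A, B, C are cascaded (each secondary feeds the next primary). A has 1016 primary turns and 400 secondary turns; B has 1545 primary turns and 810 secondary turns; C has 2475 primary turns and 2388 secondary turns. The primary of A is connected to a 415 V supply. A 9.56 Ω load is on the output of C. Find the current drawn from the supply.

After A: V = 415.00 × 400/1016 = 163.39 V.
After B: V = 163.39 × 810/1545 = 85.659 V.
After C: V = 85.659 × 2388/2475 = 82.648 V.
I_load = 82.648/9.56 = 8.6451 A, so P_out = 82.648 × 8.6451 = 714.50 W.
All ideal ⇒ P_in = P_out, so I_supply = 714.50/415 = 1.72 A.

I_supply ≈ 1.72 A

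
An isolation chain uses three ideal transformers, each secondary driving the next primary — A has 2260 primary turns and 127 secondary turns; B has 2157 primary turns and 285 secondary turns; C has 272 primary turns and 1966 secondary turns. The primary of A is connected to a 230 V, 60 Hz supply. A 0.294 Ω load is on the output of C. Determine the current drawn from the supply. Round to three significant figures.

I_supply ≈ 2.25 A

Secondary of A: V = 230.00 × 127/2260 = 12.925 V.
Secondary of B: V = 12.925 × 285/2157 = 1.7077 V.
Secondary of C: V = 1.7077 × 1966/272 = 12.343 V.
I_load = 12.343/0.294 = 41.984 A, so P_out = 12.343 × 41.984 = 518.22 W.
All ideal ⇒ P_in = P_out, so I_supply = 518.22/230 = 2.25 A.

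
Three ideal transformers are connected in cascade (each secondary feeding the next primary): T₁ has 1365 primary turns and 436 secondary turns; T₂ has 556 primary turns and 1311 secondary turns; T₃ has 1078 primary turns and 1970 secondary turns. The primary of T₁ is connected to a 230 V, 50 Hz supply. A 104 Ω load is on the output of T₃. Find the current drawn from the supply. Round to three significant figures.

Secondary of T₁: V = 230.00 × 436/1365 = 73.465 V.
Secondary of T₂: V = 73.465 × 1311/556 = 173.22 V.
Secondary of T₃: V = 173.22 × 1970/1078 = 316.56 V.
I_load = 316.56/104 = 3.0439 A, so P_out = 316.56 × 3.0439 = 963.56 W.
All ideal ⇒ P_in = P_out, so I_supply = 963.56/230 = 4.19 A.

I_supply ≈ 4.19 A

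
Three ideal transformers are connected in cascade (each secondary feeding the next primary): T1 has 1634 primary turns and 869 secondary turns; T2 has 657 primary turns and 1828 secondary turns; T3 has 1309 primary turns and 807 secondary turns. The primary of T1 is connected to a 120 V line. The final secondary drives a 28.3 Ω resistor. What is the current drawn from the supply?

I_supply ≈ 3.53 A

After T1: V = 120.00 × 869/1634 = 63.819 V.
After T2: V = 63.819 × 1828/657 = 177.57 V.
After T3: V = 177.57 × 807/1309 = 109.47 V.
I_load = 109.47/28.3 = 3.8682 A, so P_out = 109.47 × 3.8682 = 423.45 W.
All ideal ⇒ P_in = P_out, so I_supply = 423.45/120 = 3.53 A.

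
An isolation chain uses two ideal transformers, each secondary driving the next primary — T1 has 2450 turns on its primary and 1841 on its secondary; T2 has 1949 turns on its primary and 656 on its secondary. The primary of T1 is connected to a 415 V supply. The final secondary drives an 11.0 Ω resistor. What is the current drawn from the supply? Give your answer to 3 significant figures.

Secondary of T1: V = 415.00 × 1841/2450 = 311.84 V.
Secondary of T2: V = 311.84 × 656/1949 = 104.96 V.
I_load = 104.96/11.0 = 9.5419 A, so P_out = 104.96 × 9.5419 = 1001.5 W.
All ideal ⇒ P_in = P_out, so I_supply = 1001.5/415 = 2.41 A.

I_supply ≈ 2.41 A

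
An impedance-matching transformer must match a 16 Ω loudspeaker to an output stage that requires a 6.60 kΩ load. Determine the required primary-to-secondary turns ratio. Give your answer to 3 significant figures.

N_p/N_s ≈ 20.3

Z_p/Z_s = (N_p/N_s)², so N_p/N_s = √(6600/16) = √412 = 20.3.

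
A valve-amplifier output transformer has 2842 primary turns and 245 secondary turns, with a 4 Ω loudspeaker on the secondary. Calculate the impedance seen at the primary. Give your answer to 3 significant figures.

Z_p = (N_p/N_s)² × Z_s = (2842/245)² × 4 = 538 Ω.

Z_p ≈ 538 Ω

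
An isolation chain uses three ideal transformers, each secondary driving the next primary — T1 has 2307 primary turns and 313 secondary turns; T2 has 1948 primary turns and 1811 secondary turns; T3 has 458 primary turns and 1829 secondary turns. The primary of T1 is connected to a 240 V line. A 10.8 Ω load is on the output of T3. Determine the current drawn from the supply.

After T1: V = 240.00 × 313/2307 = 32.562 V.
After T2: V = 32.562 × 1811/1948 = 30.272 V.
After T3: V = 30.272 × 1829/458 = 120.89 V.
I_load = 120.89/10.8 = 11.193 A, so P_out = 120.89 × 11.193 = 1353.2 W.
All ideal ⇒ P_in = P_out, so I_supply = 1353.2/240 = 5.64 A.

I_supply ≈ 5.64 A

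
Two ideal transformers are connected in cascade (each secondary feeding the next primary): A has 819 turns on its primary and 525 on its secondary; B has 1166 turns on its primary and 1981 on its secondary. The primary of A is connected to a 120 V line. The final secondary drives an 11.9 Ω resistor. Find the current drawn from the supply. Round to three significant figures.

I_supply ≈ 12.0 A

Secondary of A: V = 120.00 × 525/819 = 76.923 V.
Secondary of B: V = 76.923 × 1981/1166 = 130.69 V.
I_load = 130.69/11.9 = 10.982 A, so P_out = 130.69 × 10.982 = 1435.3 W.
All ideal ⇒ P_in = P_out, so I_supply = 1435.3/120 = 12.0 A.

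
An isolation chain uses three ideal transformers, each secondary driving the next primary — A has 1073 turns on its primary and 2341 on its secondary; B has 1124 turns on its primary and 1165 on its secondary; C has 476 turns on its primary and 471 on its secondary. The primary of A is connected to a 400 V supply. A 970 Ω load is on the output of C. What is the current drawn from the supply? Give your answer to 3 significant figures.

I_supply ≈ 2.06 A

After A: V = 400.00 × 2341/1073 = 872.69 V.
After B: V = 872.69 × 1165/1124 = 904.53 V.
After C: V = 904.53 × 471/476 = 895.03 V.
I_load = 895.03/970 = 0.92271 A, so P_out = 895.03 × 0.92271 = 825.85 W.
All ideal ⇒ P_in = P_out, so I_supply = 825.85/400 = 2.06 A.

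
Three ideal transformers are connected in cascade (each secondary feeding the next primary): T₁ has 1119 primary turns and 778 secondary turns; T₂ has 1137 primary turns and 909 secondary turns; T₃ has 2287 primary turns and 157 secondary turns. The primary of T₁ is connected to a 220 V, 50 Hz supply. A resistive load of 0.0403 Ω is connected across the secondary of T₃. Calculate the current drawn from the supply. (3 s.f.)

I_supply ≈ 7.95 A

Secondary of T₁: V = 220.00 × 778/1119 = 152.96 V.
Secondary of T₂: V = 152.96 × 909/1137 = 122.29 V.
Secondary of T₃: V = 122.29 × 157/2287 = 8.3948 V.
I_load = 8.3948/0.0403 = 208.31 A, so P_out = 8.3948 × 208.31 = 1748.7 W.
All ideal ⇒ P_in = P_out, so I_supply = 1748.7/220 = 7.95 A.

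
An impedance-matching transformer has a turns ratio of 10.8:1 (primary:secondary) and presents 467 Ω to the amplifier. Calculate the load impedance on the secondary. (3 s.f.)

Z_s = Z_p/(N_p/N_s)² = 467/10.8² = 4.00 Ω.

Z_s ≈ 4.00 Ω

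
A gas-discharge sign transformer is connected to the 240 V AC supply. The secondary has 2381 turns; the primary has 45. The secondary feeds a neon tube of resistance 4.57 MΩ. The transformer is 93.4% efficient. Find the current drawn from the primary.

I_p ≈ 0.157 A

V_s = 240 × 2381/45 = 12699 V.
I_s = V_s/R = 12699/(4.57×10^6) = 0.0027787 A.
P_out = V_s I_s = 12699 × 0.0027787 = 35.286 W.
P_in = P_out/η = 35.286/0.934 = 37.779 W.
I_p = P_in/V_p = 37.779/240 = 0.157 A.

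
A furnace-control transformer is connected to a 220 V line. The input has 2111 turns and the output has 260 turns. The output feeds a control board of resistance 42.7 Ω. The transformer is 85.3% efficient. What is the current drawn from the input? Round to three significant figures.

V_out = 220 × 260/2111 = 27.096 V.
I_out = V_out/R = 27.096/42.7 = 0.63457 A.
P_out = V_out I_out = 27.096 × 0.63457 = 17.194 W.
P_in = P_out/η = 17.194/0.853 = 20.158 W.
I_in = P_in/V_in = 20.158/220 = 0.0916 A.

I_in ≈ 0.0916 A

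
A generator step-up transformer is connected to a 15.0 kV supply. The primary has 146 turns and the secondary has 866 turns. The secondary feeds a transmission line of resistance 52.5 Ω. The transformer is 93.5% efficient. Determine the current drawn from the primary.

V_s = 15000 × 866/146 = 88973 V.
I_s = V_s/R = 88973/52.5 = 1694.7 A.
P_out = V_s I_s = 88973 × 1694.7 = 1.5078×10^8 W.
P_in = P_out/η = 1.5078×10^8/0.935 = 1.6127×10^8 W.
I_p = P_in/V_p = 1.6127×10^8/15000 = 10800 A.

I_p ≈ 10800 A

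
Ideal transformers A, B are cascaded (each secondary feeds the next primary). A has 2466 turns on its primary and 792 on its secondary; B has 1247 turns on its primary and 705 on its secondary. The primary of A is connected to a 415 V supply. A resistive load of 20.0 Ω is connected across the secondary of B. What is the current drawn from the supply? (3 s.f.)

Secondary of A: V = 415.00 × 792/2466 = 133.28 V.
Secondary of B: V = 133.28 × 705/1247 = 75.353 V.
I_load = 75.353/20.0 = 3.7677 A, so P_out = 75.353 × 3.7677 = 283.91 W.
All ideal ⇒ P_in = P_out, so I_supply = 283.91/415 = 0.684 A.

I_supply ≈ 0.684 A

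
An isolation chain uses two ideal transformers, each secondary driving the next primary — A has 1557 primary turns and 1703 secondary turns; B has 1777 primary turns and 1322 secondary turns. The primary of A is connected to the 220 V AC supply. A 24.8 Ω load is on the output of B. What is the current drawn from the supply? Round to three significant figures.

I_supply ≈ 5.87 A

Secondary of A: V = 220.00 × 1703/1557 = 240.63 V.
Secondary of B: V = 240.63 × 1322/1777 = 179.02 V.
I_load = 179.02/24.8 = 7.2184 A, so P_out = 179.02 × 7.2184 = 1292.2 W.
All ideal ⇒ P_in = P_out, so I_supply = 1292.2/220 = 5.87 A.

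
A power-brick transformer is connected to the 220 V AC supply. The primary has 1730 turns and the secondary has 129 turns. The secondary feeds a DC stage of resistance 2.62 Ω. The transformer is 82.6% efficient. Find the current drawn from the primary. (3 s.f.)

I_p ≈ 0.565 A

V_s = 220 × 129/1730 = 16.405 V.
I_s = V_s/R = 16.405/2.62 = 6.2613 A.
P_out = V_s I_s = 16.405 × 6.2613 = 102.71 W.
P_in = P_out/η = 102.71/0.826 = 124.35 W.
I_p = P_in/V_p = 124.35/220 = 0.565 A.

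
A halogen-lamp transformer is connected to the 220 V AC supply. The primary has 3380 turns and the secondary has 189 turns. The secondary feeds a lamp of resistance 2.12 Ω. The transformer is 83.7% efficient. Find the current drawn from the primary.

I_p ≈ 0.388 A

V_s = 220 × 189/3380 = 12.302 V.
I_s = V_s/R = 12.302/2.12 = 5.8027 A.
P_out = V_s I_s = 12.302 × 5.8027 = 71.384 W.
P_in = P_out/η = 71.384/0.837 = 85.285 W.
I_p = P_in/V_p = 85.285/220 = 0.388 A.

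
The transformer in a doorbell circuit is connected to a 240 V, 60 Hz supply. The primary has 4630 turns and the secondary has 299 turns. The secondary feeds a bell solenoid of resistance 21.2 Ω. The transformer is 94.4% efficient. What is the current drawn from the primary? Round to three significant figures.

V_s = 240 × 299/4630 = 15.499 V.
I_s = V_s/R = 15.499/21.2 = 0.73108 A.
P_out = V_s I_s = 15.499 × 0.73108 = 11.331 W.
P_in = P_out/η = 11.331/0.944 = 12.003 W.
I_p = P_in/V_p = 12.003/240 = 0.0500 A.

I_p ≈ 0.0500 A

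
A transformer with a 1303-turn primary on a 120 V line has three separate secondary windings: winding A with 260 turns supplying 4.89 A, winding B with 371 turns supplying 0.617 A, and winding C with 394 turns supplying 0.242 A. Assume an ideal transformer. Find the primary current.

V_A = 120 × 260/1303 = 23.945 V; V_B = 120 × 371/1303 = 34.167 V; V_C = 120 × 394/1303 = 36.285 V.
P_out = V_A I_A + V_B I_B + V_C I_C = 23.945×4.89 + 34.167×0.617 + 36.285×0.242 = 117.09 + 21.081 + 8.7811 = 146.95 W.
Ideal ⇒ P_in = P_out, so I_p = P_out/V_p = 146.95/120 = 1.22 A.

I_p ≈ 1.22 A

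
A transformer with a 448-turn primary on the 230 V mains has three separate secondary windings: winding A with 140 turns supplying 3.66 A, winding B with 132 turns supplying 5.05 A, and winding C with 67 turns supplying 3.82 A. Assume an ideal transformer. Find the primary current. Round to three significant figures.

I_p ≈ 3.20 A

V_A = 230 × 140/448 = 71.875 V; V_B = 230 × 132/448 = 67.768 V; V_C = 230 × 67/448 = 34.397 V.
P_out = V_A I_A + V_B I_B + V_C I_C = 71.875×3.66 + 67.768×5.05 + 34.397×3.82 = 263.06 + 342.23 + 131.40 = 736.69 W.
Ideal ⇒ P_in = P_out, so I_p = P_out/V_p = 736.69/230 = 3.20 A.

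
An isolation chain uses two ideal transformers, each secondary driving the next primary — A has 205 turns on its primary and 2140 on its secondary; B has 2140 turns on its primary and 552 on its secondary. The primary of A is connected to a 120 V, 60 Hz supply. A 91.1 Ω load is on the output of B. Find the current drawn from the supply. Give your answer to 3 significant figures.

I_supply ≈ 9.55 A

Secondary of A: V = 120.00 × 2140/205 = 1252.7 V.
Secondary of B: V = 1252.7 × 552/2140 = 323.12 V.
I_load = 323.12/91.1 = 3.5469 A, so P_out = 323.12 × 3.5469 = 1146.1 W.
All ideal ⇒ P_in = P_out, so I_supply = 1146.1/120 = 9.55 A.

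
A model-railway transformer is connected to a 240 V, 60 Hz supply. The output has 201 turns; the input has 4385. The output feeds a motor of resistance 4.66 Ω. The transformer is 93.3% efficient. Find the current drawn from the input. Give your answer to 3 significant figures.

V_out = 240 × 201/4385 = 11.001 V.
I_out = V_out/R = 11.001/4.66 = 2.3608 A.
P_out = V_out I_out = 11.001 × 2.3608 = 25.971 W.
P_in = P_out/η = 25.971/0.933 = 27.836 W.
I_in = P_in/V_in = 27.836/240 = 0.116 A.

I_in ≈ 0.116 A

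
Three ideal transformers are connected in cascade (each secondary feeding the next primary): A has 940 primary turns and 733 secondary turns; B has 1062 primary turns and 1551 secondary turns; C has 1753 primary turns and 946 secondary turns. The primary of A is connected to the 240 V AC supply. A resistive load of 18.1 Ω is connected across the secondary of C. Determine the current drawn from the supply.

I_supply ≈ 5.01 A

Secondary of A: V = 240.00 × 733/940 = 187.15 V.
Secondary of B: V = 187.15 × 1551/1062 = 273.32 V.
Secondary of C: V = 273.32 × 946/1753 = 147.50 V.
I_load = 147.50/18.1 = 8.1490 A, so P_out = 147.50 × 8.1490 = 1202.0 W.
All ideal ⇒ P_in = P_out, so I_supply = 1202.0/240 = 5.01 A.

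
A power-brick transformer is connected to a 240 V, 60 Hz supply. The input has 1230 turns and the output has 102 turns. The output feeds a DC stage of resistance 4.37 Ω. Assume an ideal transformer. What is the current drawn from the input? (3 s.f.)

I_in ≈ 0.378 A

V_out = V_in × N_out/N_in = 240 × 102/1230 = 19.902 V.
I_out = V_out/R = 19.902/4.37 = 4.5543 A.
For an ideal transformer I_in N_in = I_out N_out, so I_in = 4.5543 × 102/1230 = 0.378 A.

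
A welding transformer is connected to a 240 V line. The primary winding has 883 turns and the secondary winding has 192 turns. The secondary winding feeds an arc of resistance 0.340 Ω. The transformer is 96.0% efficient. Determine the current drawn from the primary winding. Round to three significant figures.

V_s = 240 × 192/883 = 52.186 V.
I_s = V_s/R = 52.186/0.340 = 153.49 A.
P_out = V_s I_s = 52.186 × 153.49 = 8009.9 W.
P_in = P_out/η = 8009.9/0.960 = 8343.6 W.
I_p = P_in/V_p = 8343.6/240 = 34.8 A.

I_p ≈ 34.8 A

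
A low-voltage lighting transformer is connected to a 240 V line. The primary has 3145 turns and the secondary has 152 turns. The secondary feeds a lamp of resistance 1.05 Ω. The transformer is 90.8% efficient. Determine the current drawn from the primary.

I_p ≈ 0.588 A

V_s = 240 × 152/3145 = 11.599 V.
I_s = V_s/R = 11.599/1.05 = 11.047 A.
P_out = V_s I_s = 11.599 × 11.047 = 128.14 W.
P_in = P_out/η = 128.14/0.908 = 141.12 W.
I_p = P_in/V_p = 141.12/240 = 0.588 A.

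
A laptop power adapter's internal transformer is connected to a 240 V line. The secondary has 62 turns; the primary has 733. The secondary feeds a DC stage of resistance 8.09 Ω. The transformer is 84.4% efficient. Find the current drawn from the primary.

I_p ≈ 0.251 A

V_s = 240 × 62/733 = 20.300 V.
I_s = V_s/R = 20.300/8.09 = 2.5093 A.
P_out = V_s I_s = 20.300 × 2.5093 = 50.939 W.
P_in = P_out/η = 50.939/0.844 = 60.354 W.
I_p = P_in/V_p = 60.354/240 = 0.251 A.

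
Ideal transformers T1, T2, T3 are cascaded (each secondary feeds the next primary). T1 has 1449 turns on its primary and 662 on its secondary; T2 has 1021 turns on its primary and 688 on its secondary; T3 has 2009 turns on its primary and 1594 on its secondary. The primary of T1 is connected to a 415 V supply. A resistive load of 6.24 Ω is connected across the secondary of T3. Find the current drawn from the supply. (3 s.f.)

I_supply ≈ 3.97 A

Secondary of T1: V = 415.00 × 662/1449 = 189.60 V.
Secondary of T2: V = 189.60 × 688/1021 = 127.76 V.
Secondary of T3: V = 127.76 × 1594/2009 = 101.37 V.
I_load = 101.37/6.24 = 16.245 A, so P_out = 101.37 × 16.245 = 1646.8 W.
All ideal ⇒ P_in = P_out, so I_supply = 1646.8/415 = 3.97 A.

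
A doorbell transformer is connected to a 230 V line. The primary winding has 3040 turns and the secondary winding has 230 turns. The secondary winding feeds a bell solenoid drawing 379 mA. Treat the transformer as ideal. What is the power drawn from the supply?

I_p = I_s × N_s/N_p = 0.379 × 230/3040 = 0.028674 A.
P = V_p I_p = 230 × 0.028674 = 6.60 W.

P ≈ 6.60 W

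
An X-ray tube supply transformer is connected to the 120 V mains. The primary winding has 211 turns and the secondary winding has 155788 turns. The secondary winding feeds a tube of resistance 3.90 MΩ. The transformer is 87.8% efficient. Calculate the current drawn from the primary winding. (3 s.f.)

I_p ≈ 19.1 A

V_s = 120 × 155788/211 = 88600 V.
I_s = V_s/R = 88600/(3.90×10^6) = 0.022718 A.
P_out = V_s I_s = 88600 × 0.022718 = 2012.8 W.
P_in = P_out/η = 2012.8/0.878 = 2292.5 W.
I_p = P_in/V_p = 2292.5/120 = 19.1 A.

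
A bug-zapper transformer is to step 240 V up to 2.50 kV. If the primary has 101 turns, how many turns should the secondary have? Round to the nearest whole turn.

N_s = 1052 turns

N_s/N_p = V_s/V_p, so N_s = 101 × 2500/240 = 1052.1 ≈ 1052 turns.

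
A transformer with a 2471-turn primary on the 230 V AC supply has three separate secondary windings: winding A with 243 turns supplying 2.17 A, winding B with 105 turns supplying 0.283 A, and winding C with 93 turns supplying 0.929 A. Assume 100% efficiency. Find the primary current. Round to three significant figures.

I_p ≈ 0.260 A

V_A = 230 × 243/2471 = 22.618 V; V_B = 230 × 105/2471 = 9.7734 V; V_C = 230 × 93/2471 = 8.6564 V.
P_out = V_A I_A + V_B I_B + V_C I_C = 22.618×2.17 + 9.7734×0.283 + 8.6564×0.929 = 49.082 + 2.7659 + 8.0418 = 59.890 W.
Ideal ⇒ P_in = P_out, so I_p = P_out/V_p = 59.890/230 = 0.260 A.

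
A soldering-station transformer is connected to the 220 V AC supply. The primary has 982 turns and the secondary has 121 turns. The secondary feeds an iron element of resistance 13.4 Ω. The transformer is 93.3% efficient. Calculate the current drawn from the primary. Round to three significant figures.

V_s = 220 × 121/982 = 27.108 V.
I_s = V_s/R = 27.108/13.4 = 2.0230 A.
P_out = V_s I_s = 27.108 × 2.0230 = 54.839 W.
P_in = P_out/η = 54.839/0.933 = 58.777 W.
I_p = P_in/V_p = 58.777/220 = 0.267 A.

I_p ≈ 0.267 A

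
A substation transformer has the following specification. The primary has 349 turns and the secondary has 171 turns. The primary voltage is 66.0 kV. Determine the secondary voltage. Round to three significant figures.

V_s/V_p = N_s/N_p, so V_s = 66000 × 171/349 = 32300 V.

V_s ≈ 32300 V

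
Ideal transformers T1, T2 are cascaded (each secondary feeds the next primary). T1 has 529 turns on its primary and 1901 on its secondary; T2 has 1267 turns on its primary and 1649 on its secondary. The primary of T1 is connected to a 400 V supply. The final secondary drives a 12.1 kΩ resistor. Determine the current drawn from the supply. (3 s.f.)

I_supply ≈ 0.723 A

Secondary of T1: V = 400.00 × 1901/529 = 1437.4 V.
Secondary of T2: V = 1437.4 × 1649/1267 = 1870.8 V.
I_load = 1870.8/12100 = 0.15461 A, so P_out = 1870.8 × 0.15461 = 289.25 W.
All ideal ⇒ P_in = P_out, so I_supply = 289.25/400 = 0.723 A.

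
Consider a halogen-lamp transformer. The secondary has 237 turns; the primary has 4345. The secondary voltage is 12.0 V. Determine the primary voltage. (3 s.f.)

V_p ≈ 220 V

V_p/V_s = N_p/N_s, so V_p = 12.0 × 4345/237 = 220 V.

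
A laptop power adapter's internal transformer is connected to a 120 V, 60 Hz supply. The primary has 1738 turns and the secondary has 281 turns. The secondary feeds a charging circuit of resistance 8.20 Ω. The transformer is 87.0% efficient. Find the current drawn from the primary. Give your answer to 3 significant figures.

I_p ≈ 0.440 A

V_s = 120 × 281/1738 = 19.402 V.
I_s = V_s/R = 19.402/8.20 = 2.3661 A.
P_out = V_s I_s = 19.402 × 2.3661 = 45.905 W.
P_in = P_out/η = 45.905/0.870 = 52.765 W.
I_p = P_in/V_p = 52.765/120 = 0.440 A.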